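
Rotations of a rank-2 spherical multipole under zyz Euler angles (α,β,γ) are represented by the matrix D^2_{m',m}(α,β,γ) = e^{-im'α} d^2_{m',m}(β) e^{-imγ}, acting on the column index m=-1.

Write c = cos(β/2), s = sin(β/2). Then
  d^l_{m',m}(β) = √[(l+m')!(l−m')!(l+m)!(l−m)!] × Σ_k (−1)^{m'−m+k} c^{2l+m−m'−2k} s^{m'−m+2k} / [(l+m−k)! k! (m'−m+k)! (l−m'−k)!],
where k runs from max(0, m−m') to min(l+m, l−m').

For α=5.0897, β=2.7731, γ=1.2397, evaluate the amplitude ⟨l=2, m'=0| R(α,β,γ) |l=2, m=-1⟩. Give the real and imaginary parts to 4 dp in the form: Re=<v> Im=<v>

D^2_{0,-1}(5.0897,2.7731,1.2397) = e^{-i·0·5.0897}·d^2_{0,-1}(2.7731)·e^{-i·-1·1.2397}. Compute d first:
c=cos(2.7731/2)=0.183206, s=sin(2.7731/2)=0.983075; N=√[2·2·1·6]=4.898979
k∈{0,1} keeps every argument non-negative
  k=0: (−1)^1·4.8990/(2)·0.1832^3·0.9831^1 = -0.014807
  k=1: (−1)^2·4.8990/(2)·0.1832^1·0.9831^3 = +0.426358
d^2_{0,-1}(2.7731) = -0.014807 +0.426358 = +0.411550
Phases: e^{-i·(0)·5.0897}=+1.000000+0.000000i, e^{-i·(-1)·1.2397}=+0.325080+0.945687i ⇒ D=+0.133787+0.389197i

Re=0.1338 Im=0.3892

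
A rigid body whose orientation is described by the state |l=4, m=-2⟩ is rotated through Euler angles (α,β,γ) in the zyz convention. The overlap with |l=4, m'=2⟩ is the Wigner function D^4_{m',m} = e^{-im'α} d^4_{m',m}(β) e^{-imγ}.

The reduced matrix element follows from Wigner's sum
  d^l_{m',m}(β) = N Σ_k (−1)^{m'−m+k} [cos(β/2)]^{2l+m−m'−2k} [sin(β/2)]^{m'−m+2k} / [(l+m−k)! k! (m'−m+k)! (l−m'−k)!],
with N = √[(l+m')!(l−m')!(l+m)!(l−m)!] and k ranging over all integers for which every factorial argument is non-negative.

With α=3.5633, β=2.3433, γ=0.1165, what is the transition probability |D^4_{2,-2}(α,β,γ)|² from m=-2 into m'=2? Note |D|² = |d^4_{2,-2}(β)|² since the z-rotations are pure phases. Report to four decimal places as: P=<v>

P=0.1176

First d^4_{2,-2}(β=2.3433), then the phase factors e^{-i(2)α} and e^{-i(-2)γ}:
With c≡cos(β/2)=0.388632 and s≡sin(β/2)=0.921393, N=[720·2·2·720]^{1/2}=1440.000000
The bounds max(0,m−m')=0 and min(l+m,l−m')=2 give 3 terms
  k=0: (−1)^4·1440.0000/(96)·0.3886^4·0.9214^4 = +0.246618
  k=1: (−1)^5·1440.0000/(120)·0.3886^2·0.9214^6 = -1.108991
  k=2: (−1)^6·1440.0000/(1440)·0.3886^0·0.9214^8 = +0.519469
d^4_{2,-2}(2.3433) = +0.246618 -1.108991 +0.519469 = -0.342904
|D^4_{2,-2}|² = |d^4_{2,-2}(β)|² = (-0.342904)² = 0.117583 (the z-rotation phases have unit modulus)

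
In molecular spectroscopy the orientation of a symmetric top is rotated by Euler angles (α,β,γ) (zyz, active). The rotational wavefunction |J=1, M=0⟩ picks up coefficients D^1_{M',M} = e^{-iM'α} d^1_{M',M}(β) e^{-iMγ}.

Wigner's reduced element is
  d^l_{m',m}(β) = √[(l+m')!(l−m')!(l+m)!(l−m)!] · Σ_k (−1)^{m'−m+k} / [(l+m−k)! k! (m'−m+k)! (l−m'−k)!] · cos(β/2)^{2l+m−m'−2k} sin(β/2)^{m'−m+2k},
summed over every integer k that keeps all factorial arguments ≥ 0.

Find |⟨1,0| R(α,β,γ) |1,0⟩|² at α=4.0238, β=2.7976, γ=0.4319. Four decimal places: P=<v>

Split into d^1_{0,0}(β=2.7976) × two z-phases.
Half-angle: c=0.171150, s=0.985245. N=√(1·1·1·1)=1.000000
Admissible k: 0..1 (factorial args all ≥0)
  k=0: (−1)^0·1.0000/(1)·0.1711^2·0.9852^0 = +0.029292
  k=1: (−1)^1·1.0000/(1)·0.1711^0·0.9852^2 = -0.970708
d^1_{0,0}(2.7976) = +0.029292 -0.970708 = -0.941416
|D^1_{0,0}|² = |d^1_{0,0}(β)|² = (-0.941416)² = 0.886263 (the z-rotation phases have unit modulus)

P=0.8863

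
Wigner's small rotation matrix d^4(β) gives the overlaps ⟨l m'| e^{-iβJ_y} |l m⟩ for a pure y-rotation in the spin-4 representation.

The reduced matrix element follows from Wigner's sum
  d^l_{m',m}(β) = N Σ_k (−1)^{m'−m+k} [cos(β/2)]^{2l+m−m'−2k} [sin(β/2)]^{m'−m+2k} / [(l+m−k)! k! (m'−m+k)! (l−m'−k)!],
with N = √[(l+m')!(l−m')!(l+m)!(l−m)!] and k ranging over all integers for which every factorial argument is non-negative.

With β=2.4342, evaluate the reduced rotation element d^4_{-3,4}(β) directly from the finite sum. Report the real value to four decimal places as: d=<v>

d=0.6264

d^4_{-3,4}(β=2.4342) via Wigner's sum:
c=cos(2.4342/2)=0.346368, s=sin(2.4342/2)=0.938099; N=√[1·5040·40320·1]=14255.272709
Admissible k: 7..7 (factorial args all ≥0)
  k=7: (−1)^0·14255.2727/(5040)·0.3464^1·0.9381^7 = +0.626358
d^4_{-3,4}(2.4342) = +0.626358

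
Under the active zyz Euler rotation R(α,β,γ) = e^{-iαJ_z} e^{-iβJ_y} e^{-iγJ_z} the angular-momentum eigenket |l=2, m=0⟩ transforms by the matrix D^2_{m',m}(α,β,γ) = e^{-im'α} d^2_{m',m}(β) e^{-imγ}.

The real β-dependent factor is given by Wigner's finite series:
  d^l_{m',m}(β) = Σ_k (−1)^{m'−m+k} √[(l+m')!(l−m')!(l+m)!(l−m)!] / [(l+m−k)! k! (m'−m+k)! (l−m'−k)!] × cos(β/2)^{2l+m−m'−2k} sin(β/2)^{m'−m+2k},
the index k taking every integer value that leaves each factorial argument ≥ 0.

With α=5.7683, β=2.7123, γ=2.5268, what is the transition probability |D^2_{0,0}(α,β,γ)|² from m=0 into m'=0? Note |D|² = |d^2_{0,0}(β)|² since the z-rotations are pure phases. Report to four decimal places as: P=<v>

D^2_{0,0}(5.7683,2.7123,2.5268) = e^{-i·0·5.7683}·d^2_{0,0}(2.7123)·e^{-i·0·2.5268}. Compute d first:
c=cos(2.7123/2)=0.213002, s=sin(2.7123/2)=0.977052; N=√[2·2·2·2]=4.000000
k: max(0,(0)−(0))=0 … min(2+(0),2−(0))=2
  k=0: (−1)^0·4.0000/(4)·0.2130^4·0.9771^0 = +0.002058
  k=1: (−1)^1·4.0000/(1)·0.2130^2·0.9771^2 = -0.173246
  k=2: (−1)^2·4.0000/(4)·0.2130^0·0.9771^4 = +0.911319
d^2_{0,0}(2.7123) = +0.002058 -0.173246 +0.911319 = +0.740132
|D^2_{0,0}|² = |d^2_{0,0}(β)|² = (+0.740132)² = 0.547795 (the z-rotation phases have unit modulus)

P=0.5478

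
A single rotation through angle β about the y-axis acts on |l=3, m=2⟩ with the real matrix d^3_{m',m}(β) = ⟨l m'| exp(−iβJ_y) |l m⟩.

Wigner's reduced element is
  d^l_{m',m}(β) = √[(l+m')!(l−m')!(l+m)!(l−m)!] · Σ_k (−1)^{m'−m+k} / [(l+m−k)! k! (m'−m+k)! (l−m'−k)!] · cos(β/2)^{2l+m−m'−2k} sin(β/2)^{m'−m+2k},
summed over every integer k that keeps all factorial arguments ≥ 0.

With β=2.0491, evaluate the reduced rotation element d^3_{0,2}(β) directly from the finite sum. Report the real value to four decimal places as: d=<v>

d=-0.4967

d^3_{0,2}(β=2.0491) via Wigner's sum:
With c≡cos(β/2)=0.519483 and s≡sin(β/2)=0.854481, N=[6·6·120·1]^{1/2}=65.726707
The bounds max(0,m−m')=2 and min(l+m,l−m')=3 give 2 terms
  k=2: (−1)^0·65.7267/(12)·0.5195^4·0.8545^2 = +0.291241
  k=3: (−1)^1·65.7267/(12)·0.5195^2·0.8545^4 = -0.787975
d^3_{0,2}(2.0491) = +0.291241 -0.787975 = -0.496735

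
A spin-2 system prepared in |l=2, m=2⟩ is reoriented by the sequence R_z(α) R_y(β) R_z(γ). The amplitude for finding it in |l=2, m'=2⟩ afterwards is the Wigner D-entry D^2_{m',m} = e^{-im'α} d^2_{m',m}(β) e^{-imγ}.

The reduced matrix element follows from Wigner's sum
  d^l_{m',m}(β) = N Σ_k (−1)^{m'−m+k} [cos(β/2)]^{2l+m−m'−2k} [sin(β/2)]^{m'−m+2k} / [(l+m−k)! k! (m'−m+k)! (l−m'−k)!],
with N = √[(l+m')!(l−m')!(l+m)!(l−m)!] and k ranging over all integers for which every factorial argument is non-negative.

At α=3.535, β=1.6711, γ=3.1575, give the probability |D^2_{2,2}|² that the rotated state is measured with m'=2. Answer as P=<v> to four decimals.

First d^2_{2,2}(β=1.6711), then the phase factors e^{-i(2)α} and e^{-i(2)γ}:
With c≡cos(β/2)=0.670770 and s≡sin(β/2)=0.741666, N=[24·1·24·1]^{1/2}=24.000000
k: max(0,(2)−(2))=0 … min(2+(2),2−(2))=0
  k=0: (−1)^0·24.0000/(24)·0.6708^4·0.7417^0 = +0.202439
d^2_{2,2}(1.6711) = +0.202439
|D^2_{2,2}|² = |d^2_{2,2}(β)|² = (+0.202439)² = 0.040982 (the z-rotation phases have unit modulus)

P=0.0410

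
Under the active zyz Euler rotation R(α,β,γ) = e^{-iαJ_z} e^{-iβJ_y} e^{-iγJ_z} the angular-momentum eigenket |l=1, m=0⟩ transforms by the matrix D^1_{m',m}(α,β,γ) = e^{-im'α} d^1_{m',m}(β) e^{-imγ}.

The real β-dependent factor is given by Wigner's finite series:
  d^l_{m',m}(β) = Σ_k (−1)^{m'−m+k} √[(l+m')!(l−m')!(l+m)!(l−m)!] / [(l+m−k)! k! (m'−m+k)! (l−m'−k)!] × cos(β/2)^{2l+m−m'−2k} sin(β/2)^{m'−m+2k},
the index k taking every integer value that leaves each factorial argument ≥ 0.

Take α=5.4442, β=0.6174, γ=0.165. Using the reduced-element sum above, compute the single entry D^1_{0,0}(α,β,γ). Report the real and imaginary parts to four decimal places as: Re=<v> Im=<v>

D^1_{0,0}(5.4442,0.6174,0.165) = e^{-i·0·5.4442}·d^1_{0,0}(0.6174)·e^{-i·0·0.165}. Compute d first:
Half-angle: c=0.952729, s=0.303820. N=√(1·1·1·1)=1.000000
Admissible k: 0..1 (factorial args all ≥0)
  k=0: (−1)^0·1.0000/(1)·0.9527^2·0.3038^0 = +0.907693
  k=1: (−1)^1·1.0000/(1)·0.9527^0·0.3038^2 = -0.092307
d^1_{0,0}(0.6174) = +0.907693 -0.092307 = +0.815386
D = (+1.000000+0.000000i)·(+0.815386)·(+1.000000+0.000000i) = +0.815386+0.000000i

Re=0.8154 Im=0.0000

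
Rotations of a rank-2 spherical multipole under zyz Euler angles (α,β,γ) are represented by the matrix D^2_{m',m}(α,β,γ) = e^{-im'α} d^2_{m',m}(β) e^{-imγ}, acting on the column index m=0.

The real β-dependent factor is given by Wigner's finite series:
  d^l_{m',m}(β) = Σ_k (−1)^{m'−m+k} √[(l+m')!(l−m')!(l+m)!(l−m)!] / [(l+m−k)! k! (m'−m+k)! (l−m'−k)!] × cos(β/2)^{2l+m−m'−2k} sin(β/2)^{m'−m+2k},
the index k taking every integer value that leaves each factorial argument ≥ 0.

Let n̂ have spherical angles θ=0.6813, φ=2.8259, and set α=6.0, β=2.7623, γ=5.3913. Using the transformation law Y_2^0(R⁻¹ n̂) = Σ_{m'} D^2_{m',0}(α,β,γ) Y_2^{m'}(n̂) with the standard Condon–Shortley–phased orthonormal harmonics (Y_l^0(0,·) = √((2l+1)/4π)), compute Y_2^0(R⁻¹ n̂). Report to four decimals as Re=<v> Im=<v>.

Re=0.5469 Im=0.0000

Need the full column D^2_{m',0} for m'=−2..2 at α=6.0, β=2.7623, γ=5.3913.
cos(β/2)=0.188512, sin(β/2)=0.982071
d^2_{-2,0}: single k=2 term ⇒ +0.083953;  D = +0.070844-0.045047i
d^2_{-1,0}: k∈[1..2] ⇒ +0.016115 -0.437363 = -0.421248;  D = -0.404470+0.117703i
d^2_{0,0}: k∈[0..2] ⇒ +0.001263 -0.137095 +0.930190 = +0.794357;  D = +0.794357+0.000000i
d^2_{1,0}: k∈[0..1] ⇒ -0.016115 +0.437363 = +0.421248;  D = +0.404470+0.117703i
d^2_{2,0}: single k=0 term ⇒ +0.083953;  D = +0.070844+0.045047i
Y_2^{m'}(θ=0.6813,φ=2.8259) and Σ D·Y over m':
  (+0.0708-0.0450i)·(+0.1237+0.0904i)  (-0.4045+0.1177i)·(-0.3593-0.1173i)  (+0.7944+0.0000i)·(+0.2555+0.0000i)  (+0.4045+0.1177i)·(+0.3593-0.1173i)  (+0.0708+0.0450i)·(+0.1237-0.0904i)
Y_2^0(R⁻¹ n̂) = +0.546853+0.000000i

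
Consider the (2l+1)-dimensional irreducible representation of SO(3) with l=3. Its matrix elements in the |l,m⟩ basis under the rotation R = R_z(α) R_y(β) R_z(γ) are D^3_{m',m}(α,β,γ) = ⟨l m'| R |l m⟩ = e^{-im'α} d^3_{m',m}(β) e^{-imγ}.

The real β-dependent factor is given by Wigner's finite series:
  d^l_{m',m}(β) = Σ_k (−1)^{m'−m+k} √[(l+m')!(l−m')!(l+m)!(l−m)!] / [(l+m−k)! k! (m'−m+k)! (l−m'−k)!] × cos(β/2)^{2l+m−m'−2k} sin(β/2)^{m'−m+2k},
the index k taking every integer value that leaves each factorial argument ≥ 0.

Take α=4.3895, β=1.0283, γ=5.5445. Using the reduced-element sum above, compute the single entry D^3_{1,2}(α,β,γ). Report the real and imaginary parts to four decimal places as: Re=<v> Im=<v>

First d^3_{1,2}(β=1.0283), then the phase factors e^{-i(1)α} and e^{-i(2)γ}:
With c≡cos(β/2)=0.870711 and s≡sin(β/2)=0.491795, N=[24·2·120·1]^{1/2}=75.894664
Admissible k: 1..2 (factorial args all ≥0)
  k=1: (−1)^0·75.8947/(24)·0.8707^5·0.4918^1 = +0.778313
  k=2: (−1)^1·75.8947/(12)·0.8707^3·0.4918^3 = -0.496597
d^3_{1,2}(1.0283) = +0.778313 -0.496597 = +0.281716
Phases: e^{-i·(1)·4.3895}=-0.317308+0.948323i, e^{-i·(2)·5.5445}=+0.093290+0.995639i ⇒ D=-0.274332-0.064078i

Re=-0.2743 Im=-0.0641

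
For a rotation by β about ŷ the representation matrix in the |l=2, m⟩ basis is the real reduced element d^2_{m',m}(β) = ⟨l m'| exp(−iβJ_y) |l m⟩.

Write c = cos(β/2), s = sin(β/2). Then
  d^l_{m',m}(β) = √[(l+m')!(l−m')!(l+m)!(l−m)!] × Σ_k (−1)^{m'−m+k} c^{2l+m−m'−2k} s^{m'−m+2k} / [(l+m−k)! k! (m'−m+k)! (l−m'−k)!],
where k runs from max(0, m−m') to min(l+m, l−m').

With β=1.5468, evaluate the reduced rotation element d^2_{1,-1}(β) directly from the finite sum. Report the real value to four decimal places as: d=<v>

d^2_{1,-1}(β=1.5468) via Wigner's sum:
Half-angle: c=0.715540, s=0.698572. N=√(6·1·1·6)=6.000000
Admissible k: 0..1 (factorial args all ≥0)
  k=0: (−1)^2·6.0000/(2)·0.7155^2·0.6986^2 = +0.749568
  k=1: (−1)^3·6.0000/(6)·0.7155^0·0.6986^4 = -0.238147
d^2_{1,-1}(1.5468) = +0.749568 -0.238147 = +0.511421

d=0.5114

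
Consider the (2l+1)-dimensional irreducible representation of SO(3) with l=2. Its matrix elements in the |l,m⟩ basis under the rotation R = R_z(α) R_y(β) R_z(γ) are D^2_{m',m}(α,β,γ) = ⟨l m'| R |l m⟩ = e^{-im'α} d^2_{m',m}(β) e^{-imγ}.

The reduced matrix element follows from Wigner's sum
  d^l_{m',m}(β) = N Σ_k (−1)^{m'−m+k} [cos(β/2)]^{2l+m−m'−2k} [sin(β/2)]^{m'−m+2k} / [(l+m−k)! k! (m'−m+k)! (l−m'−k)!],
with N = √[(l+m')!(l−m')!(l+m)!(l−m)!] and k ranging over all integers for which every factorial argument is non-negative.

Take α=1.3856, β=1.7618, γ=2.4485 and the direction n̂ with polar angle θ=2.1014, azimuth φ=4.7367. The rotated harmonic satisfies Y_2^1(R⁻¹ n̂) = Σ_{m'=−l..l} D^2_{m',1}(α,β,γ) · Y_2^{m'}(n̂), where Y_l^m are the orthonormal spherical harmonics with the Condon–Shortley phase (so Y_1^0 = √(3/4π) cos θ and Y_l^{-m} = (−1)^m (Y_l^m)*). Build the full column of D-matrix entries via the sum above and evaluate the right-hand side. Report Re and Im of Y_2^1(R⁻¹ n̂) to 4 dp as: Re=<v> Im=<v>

Re=-0.3507 Im=-0.1594

Need the full column D^2_{m',1} for m'=−2..2 at α=1.3856, β=1.7618, γ=2.4485.
cos(β/2)=0.636457, sin(β/2)=0.771312
d^2_{-2,1}: single k=3 term ⇒ +0.584103;  D = +0.553953+0.185236i
d^2_{-1,1}: k∈[2..3] ⇒ +0.722969 -0.353932 = +0.369037;  D = +0.179477-0.322453i
d^2_{0,1}: k∈[1..2] ⇒ +0.487095 -0.715377 = -0.228283;  D = +0.175612+0.145854i
d^2_{1,1}: k∈[0..1] ⇒ +0.164088 -0.722969 = -0.558881;  D = +0.430142-0.356828i
d^2_{2,1}: single k=0 term ⇒ -0.397711;  D = -0.193219-0.347621i
Y_2^{m'}(θ=2.1014,φ=4.7367) and Σ D·Y over m':
  (+0.5540+0.1852i)·(-0.2870+0.0140i)  (+0.1795-0.3225i)·(-0.0082-0.3371i)  (+0.1756+0.1459i)·(-0.0731+0.0000i)  (+0.4301-0.3568i)·(+0.0082-0.3371i)  (-0.1932-0.3476i)·(-0.2870-0.0140i)
Y_2^1(R⁻¹ n̂) = -0.350741-0.159400i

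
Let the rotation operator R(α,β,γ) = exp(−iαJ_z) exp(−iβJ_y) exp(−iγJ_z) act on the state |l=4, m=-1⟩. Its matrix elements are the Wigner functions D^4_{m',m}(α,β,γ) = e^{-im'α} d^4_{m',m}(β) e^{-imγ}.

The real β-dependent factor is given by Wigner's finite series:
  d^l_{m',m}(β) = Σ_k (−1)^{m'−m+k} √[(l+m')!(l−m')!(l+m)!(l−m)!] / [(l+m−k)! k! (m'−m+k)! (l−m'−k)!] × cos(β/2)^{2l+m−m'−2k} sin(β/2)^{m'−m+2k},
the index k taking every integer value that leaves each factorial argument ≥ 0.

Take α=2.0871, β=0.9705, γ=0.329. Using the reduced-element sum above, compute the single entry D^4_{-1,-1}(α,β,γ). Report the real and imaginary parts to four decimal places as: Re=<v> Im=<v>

Split into d^4_{-1,-1}(β=0.9705) × two z-phases.
c=cos(0.9705/2)=0.884558, s=sin(0.9705/2)=0.466430; N=√[6·120·6·120]=720.000000
k: max(0,(-1)−(-1))=0 … min(4+(-1),4−(-1))=3
  k=0: (−1)^0·720.0000/(720)·0.8846^8·0.4664^0 = +0.374811
  k=1: (−1)^1·720.0000/(48)·0.8846^6·0.4664^2 = -1.563228
  k=2: (−1)^2·720.0000/(24)·0.8846^4·0.4664^4 = +0.869303
  k=3: (−1)^3·720.0000/(72)·0.8846^2·0.4664^6 = -0.080569
d^4_{-1,-1}(0.9705) = +0.374811 -1.563228 +0.869303 -0.080569 = -0.399683
Phases: e^{-i·(-1)·2.0871}=-0.493669+0.869650i, e^{-i·(-1)·0.329}=+0.946366+0.323097i ⇒ D=+0.299032-0.265191i

Re=0.2990 Im=-0.2652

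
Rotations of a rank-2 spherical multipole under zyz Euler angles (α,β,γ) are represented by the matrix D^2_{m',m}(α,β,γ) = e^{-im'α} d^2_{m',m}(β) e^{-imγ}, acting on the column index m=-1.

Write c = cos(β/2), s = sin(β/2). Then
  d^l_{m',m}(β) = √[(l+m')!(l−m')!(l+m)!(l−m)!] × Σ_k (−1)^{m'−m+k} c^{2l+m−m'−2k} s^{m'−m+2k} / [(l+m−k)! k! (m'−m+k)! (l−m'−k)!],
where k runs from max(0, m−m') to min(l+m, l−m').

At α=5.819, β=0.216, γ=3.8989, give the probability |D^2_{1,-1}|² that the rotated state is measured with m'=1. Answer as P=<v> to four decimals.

Split into d^2_{1,-1}(β=0.216) × two z-phases.
With c≡cos(β/2)=0.994174 and s≡sin(β/2)=0.107790, N=[6·1·1·6]^{1/2}=6.000000
The bounds max(0,m−m')=0 and min(l+m,l−m')=1 give 2 terms
  k=0: (−1)^2·6.0000/(2)·0.9942^2·0.1078^2 = +0.034451
  k=1: (−1)^3·6.0000/(6)·0.9942^0·0.1078^4 = -0.000135
d^2_{1,-1}(0.216) = +0.034451 -0.000135 = +0.034316
|D^2_{1,-1}|² = |d^2_{1,-1}(β)|² = (+0.034316)² = 0.001178 (the z-rotation phases have unit modulus)

P=0.0012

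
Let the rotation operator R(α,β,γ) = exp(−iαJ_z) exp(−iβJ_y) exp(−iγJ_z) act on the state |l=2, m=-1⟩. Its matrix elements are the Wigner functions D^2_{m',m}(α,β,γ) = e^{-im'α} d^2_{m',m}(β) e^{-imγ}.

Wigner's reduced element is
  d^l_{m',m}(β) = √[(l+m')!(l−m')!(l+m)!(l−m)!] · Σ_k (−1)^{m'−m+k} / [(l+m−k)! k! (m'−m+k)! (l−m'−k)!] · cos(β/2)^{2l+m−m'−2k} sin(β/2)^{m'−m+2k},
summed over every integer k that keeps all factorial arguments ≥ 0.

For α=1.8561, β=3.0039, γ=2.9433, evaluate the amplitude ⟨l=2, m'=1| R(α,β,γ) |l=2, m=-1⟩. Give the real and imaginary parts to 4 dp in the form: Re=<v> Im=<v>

Re=-0.4540 Im=-0.8645

First d^2_{1,-1}(β=3.0039), then the phase factors e^{-i(1)α} and e^{-i(-1)γ}:
With c≡cos(β/2)=0.068792 and s≡sin(β/2)=0.997631, N=[6·1·1·6]^{1/2}=6.000000
k∈{0,1} keeps every argument non-negative
  k=0: (−1)^2·6.0000/(2)·0.0688^2·0.9976^2 = +0.014130
  k=1: (−1)^3·6.0000/(6)·0.0688^0·0.9976^4 = -0.990558
d^2_{1,-1}(3.0039) = +0.014130 -0.990558 = -0.976428
Phases: e^{-i·(1)·1.8561}=-0.281449-0.959576i, e^{-i·(-1)·2.9433}=-0.980404+0.196996i ⇒ D=-0.454006-0.864459i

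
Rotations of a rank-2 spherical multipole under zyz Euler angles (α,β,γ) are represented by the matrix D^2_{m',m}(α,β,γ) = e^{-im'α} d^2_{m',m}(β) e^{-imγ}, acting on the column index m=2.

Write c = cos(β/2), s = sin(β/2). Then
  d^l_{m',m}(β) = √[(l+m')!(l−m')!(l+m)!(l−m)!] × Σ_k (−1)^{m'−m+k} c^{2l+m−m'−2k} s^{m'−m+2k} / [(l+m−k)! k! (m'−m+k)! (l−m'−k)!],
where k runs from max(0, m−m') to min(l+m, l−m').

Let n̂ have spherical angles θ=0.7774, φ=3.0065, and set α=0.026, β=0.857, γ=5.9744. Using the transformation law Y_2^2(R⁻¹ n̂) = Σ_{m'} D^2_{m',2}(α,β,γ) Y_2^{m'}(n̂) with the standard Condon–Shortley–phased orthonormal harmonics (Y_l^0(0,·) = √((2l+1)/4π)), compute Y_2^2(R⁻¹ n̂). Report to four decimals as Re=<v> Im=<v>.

Need the full column D^2_{m',2} for m'=−2..2 at α=0.026, β=0.857, γ=5.9744.
cos(β/2)=0.909590, sin(β/2)=0.415507
d^2_{-2,2}: single k=4 term ⇒ +0.029807;  D = +0.023371+0.018499i
d^2_{-1,2}: single k=3 term ⇒ +0.130500;  D = +0.104395+0.078307i
d^2_{0,2}: single k=2 term ⇒ +0.349883;  D = +0.285256+0.202602i
d^2_{1,2}: single k=1 term ⇒ +0.625382;  D = +0.519108+0.348754i
d^2_{2,2}: single k=0 term ⇒ +0.684515;  D = +0.577924+0.366830i
Y_2^{m'}(θ=0.7774,φ=3.0065) and Σ D·Y over m':
  (+0.0234+0.0185i)·(+0.1832+0.0507i)  (+0.1044+0.0783i)·(-0.3827-0.0520i)  (+0.2853+0.2026i)·(+0.1653+0.0000i)  (+0.5191+0.3488i)·(+0.3827-0.0520i)  (+0.5779+0.3668i)·(+0.1832-0.0507i)
Y_2^2(R⁻¹ n̂) = +0.355869+0.146995i

Re=0.3559 Im=0.1470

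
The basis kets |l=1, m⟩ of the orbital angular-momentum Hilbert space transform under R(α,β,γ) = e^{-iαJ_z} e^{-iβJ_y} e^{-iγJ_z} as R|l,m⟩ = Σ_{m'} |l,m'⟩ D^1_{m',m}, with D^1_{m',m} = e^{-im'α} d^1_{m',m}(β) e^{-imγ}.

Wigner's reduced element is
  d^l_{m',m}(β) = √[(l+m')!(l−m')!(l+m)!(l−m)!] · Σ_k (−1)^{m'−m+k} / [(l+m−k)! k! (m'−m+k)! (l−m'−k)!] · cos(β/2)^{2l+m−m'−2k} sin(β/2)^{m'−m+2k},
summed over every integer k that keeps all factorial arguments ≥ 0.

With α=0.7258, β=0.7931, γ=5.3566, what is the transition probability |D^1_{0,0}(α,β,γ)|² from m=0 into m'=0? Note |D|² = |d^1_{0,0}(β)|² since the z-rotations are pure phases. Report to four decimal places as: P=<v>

Split into d^1_{0,0}(β=0.7931) × two z-phases.
Half-angle: c=0.922399, s=0.386238. N=√(1·1·1·1)=1.000000
k: max(0,(0)−(0))=0 … min(1+(0),1−(0))=1
  k=0: (−1)^0·1.0000/(1)·0.9224^2·0.3862^0 = +0.850820
  k=1: (−1)^1·1.0000/(1)·0.9224^0·0.3862^2 = -0.149180
d^1_{0,0}(0.7931) = +0.850820 -0.149180 = +0.701640
|D^1_{0,0}|² = |d^1_{0,0}(β)|² = (+0.701640)² = 0.492298 (the z-rotation phases have unit modulus)

P=0.4923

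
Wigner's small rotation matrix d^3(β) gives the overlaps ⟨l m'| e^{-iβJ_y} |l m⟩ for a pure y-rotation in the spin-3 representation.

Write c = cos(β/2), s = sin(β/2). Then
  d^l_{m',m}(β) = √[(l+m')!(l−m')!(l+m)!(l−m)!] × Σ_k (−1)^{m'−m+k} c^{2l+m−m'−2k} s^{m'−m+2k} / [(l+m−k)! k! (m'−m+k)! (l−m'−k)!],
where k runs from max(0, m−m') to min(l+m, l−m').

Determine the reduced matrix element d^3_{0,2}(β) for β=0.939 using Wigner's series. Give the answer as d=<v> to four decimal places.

d=0.5266

d^3_{0,2}(β=0.939) via Wigner's sum:
c=cos(0.939/2)=0.891795, s=sin(0.939/2)=0.452440; N=√[6·6·120·1]=65.726707
k: max(0,(2)−(0))=2 … min(3+(2),3−(0))=3
  k=2: (−1)^0·65.7267/(12)·0.8918^4·0.4524^2 = +0.709158
  k=3: (−1)^1·65.7267/(12)·0.8918^2·0.4524^4 = -0.182531
d^3_{0,2}(0.939) = +0.709158 -0.182531 = +0.526627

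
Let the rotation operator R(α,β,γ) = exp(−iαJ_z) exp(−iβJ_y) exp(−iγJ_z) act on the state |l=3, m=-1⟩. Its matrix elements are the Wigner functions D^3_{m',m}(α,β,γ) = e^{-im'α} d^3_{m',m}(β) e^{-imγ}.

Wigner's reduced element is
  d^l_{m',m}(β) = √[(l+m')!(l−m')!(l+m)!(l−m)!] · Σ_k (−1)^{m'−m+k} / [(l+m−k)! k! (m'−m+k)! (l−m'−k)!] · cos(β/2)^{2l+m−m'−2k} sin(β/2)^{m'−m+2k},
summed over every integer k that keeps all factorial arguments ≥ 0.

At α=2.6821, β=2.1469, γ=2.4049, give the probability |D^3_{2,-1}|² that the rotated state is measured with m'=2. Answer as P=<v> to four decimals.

P=0.1055

First d^3_{2,-1}(β=2.1469), then the phase factors e^{-i(2)α} and e^{-i(-1)γ}:
Half-angle: c=0.477095, s=0.878852. N=√(120·1·2·24)=75.894664
The bounds max(0,m−m')=0 and min(l+m,l−m')=1 give 2 terms
  k=0: (−1)^3·75.8947/(12)·0.4771^3·0.8789^3 = -0.466221
  k=1: (−1)^4·75.8947/(24)·0.4771^1·0.8789^5 = +0.791012
d^3_{2,-1}(2.1469) = -0.466221 +0.791012 = +0.324791
|D^3_{2,-1}|² = |d^3_{2,-1}(β)|² = (+0.324791)² = 0.105489 (the z-rotation phases have unit modulus)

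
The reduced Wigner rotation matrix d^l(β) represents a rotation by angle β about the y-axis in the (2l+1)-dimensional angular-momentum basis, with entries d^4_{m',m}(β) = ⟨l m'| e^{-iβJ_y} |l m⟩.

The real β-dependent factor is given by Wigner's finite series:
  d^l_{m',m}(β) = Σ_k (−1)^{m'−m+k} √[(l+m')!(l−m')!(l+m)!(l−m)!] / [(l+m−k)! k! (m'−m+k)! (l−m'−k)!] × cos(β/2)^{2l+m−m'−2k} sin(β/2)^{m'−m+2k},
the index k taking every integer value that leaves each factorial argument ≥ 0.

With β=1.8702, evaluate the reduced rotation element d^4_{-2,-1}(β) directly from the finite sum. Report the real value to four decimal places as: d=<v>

d=0.2718

d^4_{-2,-1}(β=1.8702) via Wigner's sum:
Half-angle: c=0.593738, s=0.804658. N=√(2·720·6·120)=1018.233765
Admissible k: 1..3 (factorial args all ≥0)
  k=1: (−1)^0·1018.2338/(240)·0.5937^7·0.8047^1 = +0.088800
  k=2: (−1)^1·1018.2338/(48)·0.5937^5·0.8047^3 = -0.815483
  k=3: (−1)^2·1018.2338/(72)·0.5937^3·0.8047^5 = +0.998521
d^4_{-2,-1}(1.8702) = +0.088800 -0.815483 +0.998521 = +0.271838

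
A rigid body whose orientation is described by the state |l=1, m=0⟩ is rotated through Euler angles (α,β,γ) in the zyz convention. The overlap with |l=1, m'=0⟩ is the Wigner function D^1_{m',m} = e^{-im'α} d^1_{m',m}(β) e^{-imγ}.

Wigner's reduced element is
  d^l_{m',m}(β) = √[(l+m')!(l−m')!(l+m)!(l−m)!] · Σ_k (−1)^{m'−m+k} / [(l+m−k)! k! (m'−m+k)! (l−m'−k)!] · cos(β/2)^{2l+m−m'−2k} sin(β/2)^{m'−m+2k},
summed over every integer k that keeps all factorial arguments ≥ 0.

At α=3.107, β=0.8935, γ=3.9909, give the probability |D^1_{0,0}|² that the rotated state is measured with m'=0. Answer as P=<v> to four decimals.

P=0.3927

Split into d^1_{0,0}(β=0.8935) × two z-phases.
c=cos(0.8935/2)=0.901856, s=sin(0.8935/2)=0.432037; N=√[1·1·1·1]=1.000000
The bounds max(0,m−m')=0 and min(l+m,l−m')=1 give 2 terms
  k=0: (−1)^0·1.0000/(1)·0.9019^2·0.4320^0 = +0.813344
  k=1: (−1)^1·1.0000/(1)·0.9019^0·0.4320^2 = -0.186656
d^1_{0,0}(0.8935) = +0.813344 -0.186656 = +0.626688
|D^1_{0,0}|² = |d^1_{0,0}(β)|² = (+0.626688)² = 0.392738 (the z-rotation phases have unit modulus)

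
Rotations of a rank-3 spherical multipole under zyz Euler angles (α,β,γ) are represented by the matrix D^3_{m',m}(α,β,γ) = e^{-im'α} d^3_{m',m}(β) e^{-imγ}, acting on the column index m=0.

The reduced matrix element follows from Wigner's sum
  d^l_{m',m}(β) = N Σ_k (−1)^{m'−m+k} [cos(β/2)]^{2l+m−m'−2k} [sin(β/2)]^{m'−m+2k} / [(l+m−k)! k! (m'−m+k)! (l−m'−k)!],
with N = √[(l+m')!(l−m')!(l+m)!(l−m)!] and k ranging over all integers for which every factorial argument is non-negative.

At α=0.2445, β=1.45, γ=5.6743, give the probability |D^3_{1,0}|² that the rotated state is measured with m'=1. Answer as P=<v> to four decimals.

P=0.1589

D^3_{1,0}(0.2445,1.45,5.6743) = e^{-i·1·0.2445}·d^3_{1,0}(1.45)·e^{-i·0·5.6743}. Compute d first:
With c≡cos(β/2)=0.748499 and s≡sin(β/2)=0.663135, N=[24·2·6·6]^{1/2}=41.569219
k: max(0,(0)−(1))=0 … min(3+(0),3−(1))=2
  k=0: (−1)^1·41.5692/(12)·0.7485^5·0.6631^1 = -0.539697
  k=1: (−1)^2·41.5692/(4)·0.7485^3·0.6631^3 = +1.270846
  k=2: (−1)^3·41.5692/(12)·0.7485^1·0.6631^5 = -0.332501
d^3_{1,0}(1.45) = -0.539697 +1.270846 -0.332501 = +0.398648
|D^3_{1,0}|² = |d^3_{1,0}(β)|² = (+0.398648)² = 0.158920 (the z-rotation phases have unit modulus)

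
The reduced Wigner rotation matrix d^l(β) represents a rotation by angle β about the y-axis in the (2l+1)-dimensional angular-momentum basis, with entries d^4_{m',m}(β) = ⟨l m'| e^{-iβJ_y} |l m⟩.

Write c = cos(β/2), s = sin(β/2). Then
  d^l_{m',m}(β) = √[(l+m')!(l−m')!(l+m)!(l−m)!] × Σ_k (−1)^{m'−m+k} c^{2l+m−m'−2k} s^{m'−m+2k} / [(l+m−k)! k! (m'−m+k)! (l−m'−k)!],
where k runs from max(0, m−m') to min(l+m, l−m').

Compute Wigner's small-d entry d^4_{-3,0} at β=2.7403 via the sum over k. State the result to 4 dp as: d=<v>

d=-0.0811

d^4_{-3,0}(β=2.7403) via Wigner's sum:
With c≡cos(β/2)=0.199303 and s≡sin(β/2)=0.979938, N=[1·5040·24·24]^{1/2}=1703.830978
Admissible k: 3..4 (factorial args all ≥0)
  k=3: (−1)^0·1703.8310/(144)·0.1993^5·0.9799^3 = +0.003501
  k=4: (−1)^1·1703.8310/(144)·0.1993^3·0.9799^5 = -0.084644
d^4_{-3,0}(2.7403) = +0.003501 -0.084644 = -0.081143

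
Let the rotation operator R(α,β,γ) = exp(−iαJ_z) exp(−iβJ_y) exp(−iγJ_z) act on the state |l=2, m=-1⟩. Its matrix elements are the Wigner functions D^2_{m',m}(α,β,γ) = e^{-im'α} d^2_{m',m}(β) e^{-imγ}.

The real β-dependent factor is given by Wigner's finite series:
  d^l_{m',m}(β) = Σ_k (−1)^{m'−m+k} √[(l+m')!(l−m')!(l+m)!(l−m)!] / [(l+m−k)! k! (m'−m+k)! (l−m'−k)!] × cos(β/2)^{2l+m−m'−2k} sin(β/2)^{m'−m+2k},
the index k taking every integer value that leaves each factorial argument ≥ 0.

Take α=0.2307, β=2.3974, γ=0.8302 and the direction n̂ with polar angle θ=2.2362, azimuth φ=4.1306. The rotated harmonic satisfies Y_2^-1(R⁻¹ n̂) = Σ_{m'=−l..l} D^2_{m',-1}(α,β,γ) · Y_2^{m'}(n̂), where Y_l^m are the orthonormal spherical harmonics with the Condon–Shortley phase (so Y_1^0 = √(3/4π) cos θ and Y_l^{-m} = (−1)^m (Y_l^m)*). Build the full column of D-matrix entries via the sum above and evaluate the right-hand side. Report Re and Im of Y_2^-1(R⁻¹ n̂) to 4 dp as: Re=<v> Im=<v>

Need the full column D^2_{m',-1} for m'=−2..2 at α=0.2307, β=2.3974, γ=0.8302.
cos(β/2)=0.363569, sin(β/2)=0.931567
d^2_{-2,-1}: single k=1 term ⇒ +0.089538;  D = +0.024675+0.086070i
d^2_{-1,-1}: k∈[0..1] ⇒ +0.017472 -0.344131 = -0.326659;  D = -0.159438-0.285106i
d^2_{0,-1}: k∈[0..1] ⇒ -0.109661 +0.719955 = +0.610294;  D = +0.411783+0.450438i
d^2_{1,-1}: k∈[0..1] ⇒ +0.344131 -0.753107 = -0.408976;  D = -0.337658-0.230757i
d^2_{2,-1}: single k=0 term ⇒ -0.587841;  D = -0.548315-0.211914i
Y_2^{m'}(θ=2.2362,φ=4.1306) and Σ D·Y over m':
  (+0.0247+0.0861i)·(-0.0947-0.2195i)  (-0.1594-0.2851i)·(+0.2062-0.3135i)  (+0.4118+0.4504i)·(+0.0452+0.0000i)  (-0.3377-0.2308i)·(-0.2062-0.3135i)  (-0.5483-0.2119i)·(-0.0947+0.2195i)
Y_2^-1(R⁻¹ n̂) = +0.008650+0.051147i

Re=0.0086 Im=0.0511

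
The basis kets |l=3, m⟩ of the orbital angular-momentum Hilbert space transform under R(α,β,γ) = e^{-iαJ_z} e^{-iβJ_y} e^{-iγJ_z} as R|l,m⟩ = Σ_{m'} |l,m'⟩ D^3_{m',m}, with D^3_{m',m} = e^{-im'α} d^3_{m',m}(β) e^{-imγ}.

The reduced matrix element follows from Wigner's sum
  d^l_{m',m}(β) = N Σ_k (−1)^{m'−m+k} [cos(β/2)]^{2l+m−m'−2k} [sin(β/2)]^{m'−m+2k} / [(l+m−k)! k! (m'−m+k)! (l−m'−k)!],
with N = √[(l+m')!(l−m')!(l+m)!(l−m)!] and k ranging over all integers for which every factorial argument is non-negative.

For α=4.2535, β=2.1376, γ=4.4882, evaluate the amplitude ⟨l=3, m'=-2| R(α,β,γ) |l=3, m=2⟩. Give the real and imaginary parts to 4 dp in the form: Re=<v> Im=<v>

Re=0.2050 Im=-0.1040

Split into d^3_{-2,2}(β=2.1376) × two z-phases.
Half-angle: c=0.481177, s=0.876624. N=√(1·120·120·1)=120.000000
Admissible k: 4..5 (factorial args all ≥0)
  k=4: (−1)^0·120.0000/(24)·0.4812^2·0.8766^4 = +0.683647
  k=5: (−1)^1·120.0000/(120)·0.4812^0·0.8766^6 = -0.453815
d^3_{-2,2}(2.1376) = +0.683647 -0.453815 = +0.229831
Attach z-rotation phases: D = e^{-i(-2)(4.2535)}·(+0.229831)·e^{-i(2)(4.4882)} = +0.204973-0.103964i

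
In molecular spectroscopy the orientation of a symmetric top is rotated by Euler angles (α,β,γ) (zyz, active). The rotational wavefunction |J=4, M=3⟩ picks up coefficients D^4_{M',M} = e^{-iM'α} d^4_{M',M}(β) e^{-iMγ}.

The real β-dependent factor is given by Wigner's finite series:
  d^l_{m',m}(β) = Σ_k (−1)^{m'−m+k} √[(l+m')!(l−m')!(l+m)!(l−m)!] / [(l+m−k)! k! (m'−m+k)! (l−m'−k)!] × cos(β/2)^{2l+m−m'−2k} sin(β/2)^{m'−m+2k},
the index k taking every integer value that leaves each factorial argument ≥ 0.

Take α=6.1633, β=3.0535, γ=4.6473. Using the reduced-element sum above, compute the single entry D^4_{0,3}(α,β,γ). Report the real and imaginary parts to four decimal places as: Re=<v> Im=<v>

Split into d^4_{0,3}(β=3.0535) × two z-phases.
With c≡cos(β/2)=0.044032 and s≡sin(β/2)=0.999030, N=[24·24·5040·1]^{1/2}=1703.830978
k∈{3,4} keeps every argument non-negative
  k=3: (−1)^0·1703.8310/(144)·0.0440^5·0.9990^3 = +0.000002
  k=4: (−1)^1·1703.8310/(144)·0.0440^3·0.9990^5 = -0.001005
d^4_{0,3}(3.0535) = +0.000002 -0.001005 = -0.001003
D = (+1.000000+0.000000i)·(-0.001003)·(+0.194028-0.980996i) = -0.000195+0.000984i

Re=-0.0002 Im=0.0010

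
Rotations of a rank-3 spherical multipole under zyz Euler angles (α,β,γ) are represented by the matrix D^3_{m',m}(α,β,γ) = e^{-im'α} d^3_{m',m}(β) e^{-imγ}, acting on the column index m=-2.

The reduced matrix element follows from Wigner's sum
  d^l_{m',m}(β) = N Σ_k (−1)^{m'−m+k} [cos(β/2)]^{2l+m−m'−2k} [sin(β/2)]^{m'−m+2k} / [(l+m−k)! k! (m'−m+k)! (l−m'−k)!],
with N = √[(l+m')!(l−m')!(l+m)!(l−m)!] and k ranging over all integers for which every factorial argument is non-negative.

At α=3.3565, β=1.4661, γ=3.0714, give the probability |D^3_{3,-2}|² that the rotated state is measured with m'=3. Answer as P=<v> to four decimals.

P=0.0596

Split into d^3_{3,-2}(β=1.4661) × two z-phases.
With c≡cos(β/2)=0.743137 and s≡sin(β/2)=0.669139, N=[720·1·1·120]^{1/2}=293.938769
The bounds max(0,m−m')=0 and min(l+m,l−m')=0 give 1 term
  k=0: (−1)^5·293.9388/(120)·0.7431^1·0.6691^5 = -0.244190
d^3_{3,-2}(1.4661) = -0.244190
|D^3_{3,-2}|² = |d^3_{3,-2}(β)|² = (-0.244190)² = 0.059629 (the z-rotation phases have unit modulus)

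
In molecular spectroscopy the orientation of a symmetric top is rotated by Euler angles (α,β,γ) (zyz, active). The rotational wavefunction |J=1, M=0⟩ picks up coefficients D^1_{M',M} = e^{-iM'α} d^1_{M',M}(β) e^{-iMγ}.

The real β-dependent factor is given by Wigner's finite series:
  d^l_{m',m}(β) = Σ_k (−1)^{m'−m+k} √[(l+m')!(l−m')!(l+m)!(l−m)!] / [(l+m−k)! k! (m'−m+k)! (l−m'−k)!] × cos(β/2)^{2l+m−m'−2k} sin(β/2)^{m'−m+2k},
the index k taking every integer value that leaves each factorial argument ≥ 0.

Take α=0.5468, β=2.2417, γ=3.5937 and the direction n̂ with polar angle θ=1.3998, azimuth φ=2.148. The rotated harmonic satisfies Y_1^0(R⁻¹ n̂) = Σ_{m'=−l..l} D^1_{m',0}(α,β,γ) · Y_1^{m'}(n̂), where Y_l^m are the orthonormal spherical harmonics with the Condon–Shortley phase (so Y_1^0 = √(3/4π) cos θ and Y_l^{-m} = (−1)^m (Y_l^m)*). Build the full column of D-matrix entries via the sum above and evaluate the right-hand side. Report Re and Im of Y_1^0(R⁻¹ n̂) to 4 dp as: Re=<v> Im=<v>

Need the full column D^1_{m',0} for m'=−1..1 at α=0.5468, β=2.2417, γ=3.5937.
cos(β/2)=0.434917, sin(β/2)=0.900470
d^1_{-1,0}: single k=1 term ⇒ +0.553849;  D = +0.473093+0.287977i
d^1_{0,0}: k∈[0..1] ⇒ +0.189153 -0.810847 = -0.621694;  D = -0.621694+0.000000i
d^1_{1,0}: single k=0 term ⇒ -0.553849;  D = -0.473093+0.287977i
Y_1^{m'}(θ=1.3998,φ=2.148) and Σ D·Y over m':
  (+0.4731+0.2880i)·(-0.1858-0.2853i)  (-0.6217+0.0000i)·(+0.0831+0.0000i)  (-0.4731+0.2880i)·(+0.1858-0.2853i)
Y_1^0(R⁻¹ n̂) = -0.063153+0.000000i

Re=-0.0632 Im=0.0000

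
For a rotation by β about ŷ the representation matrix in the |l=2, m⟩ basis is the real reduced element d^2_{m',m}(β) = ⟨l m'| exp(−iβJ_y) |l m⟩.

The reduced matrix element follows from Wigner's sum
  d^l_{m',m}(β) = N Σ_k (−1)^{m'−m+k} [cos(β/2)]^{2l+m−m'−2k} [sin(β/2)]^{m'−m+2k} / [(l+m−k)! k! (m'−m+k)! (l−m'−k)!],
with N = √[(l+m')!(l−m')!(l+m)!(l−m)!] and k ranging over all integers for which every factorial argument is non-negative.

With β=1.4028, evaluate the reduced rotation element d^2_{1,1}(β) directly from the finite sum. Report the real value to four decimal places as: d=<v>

d=-0.3884

d^2_{1,1}(β=1.4028) via Wigner's sum:
With c≡cos(β/2)=0.763940 and s≡sin(β/2)=0.645288, N=[6·1·6·1]^{1/2}=6.000000
k: max(0,(1)−(1))=0 … min(2+(1),2−(1))=1
  k=0: (−1)^0·6.0000/(6)·0.7639^4·0.6453^0 = +0.340593
  k=1: (−1)^1·6.0000/(2)·0.7639^2·0.6453^2 = -0.729031
d^2_{1,1}(1.4028) = +0.340593 -0.729031 = -0.388438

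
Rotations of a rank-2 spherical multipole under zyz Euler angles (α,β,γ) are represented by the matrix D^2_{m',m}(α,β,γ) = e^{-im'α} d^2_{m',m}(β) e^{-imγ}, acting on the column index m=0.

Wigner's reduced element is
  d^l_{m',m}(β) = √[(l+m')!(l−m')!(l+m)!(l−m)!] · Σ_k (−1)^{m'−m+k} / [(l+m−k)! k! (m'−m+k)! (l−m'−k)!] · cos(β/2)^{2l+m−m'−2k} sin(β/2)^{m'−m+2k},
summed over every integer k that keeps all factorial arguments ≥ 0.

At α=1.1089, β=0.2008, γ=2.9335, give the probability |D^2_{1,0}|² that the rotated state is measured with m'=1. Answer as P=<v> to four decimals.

First d^2_{1,0}(β=0.2008), then the phase factors e^{-i(1)α} and e^{-i(0)γ}:
Half-angle: c=0.994964, s=0.100231. N=√(6·1·2·2)=4.898979
Admissible k: 0..1 (factorial args all ≥0)
  k=0: (−1)^1·4.8990/(2)·0.9950^3·0.1002^1 = -0.241825
  k=1: (−1)^2·4.8990/(2)·0.9950^1·0.1002^3 = +0.002454
d^2_{1,0}(0.2008) = -0.241825 +0.002454 = -0.239371
|D^2_{1,0}|² = |d^2_{1,0}(β)|² = (-0.239371)² = 0.057299 (the z-rotation phases have unit modulus)

P=0.0573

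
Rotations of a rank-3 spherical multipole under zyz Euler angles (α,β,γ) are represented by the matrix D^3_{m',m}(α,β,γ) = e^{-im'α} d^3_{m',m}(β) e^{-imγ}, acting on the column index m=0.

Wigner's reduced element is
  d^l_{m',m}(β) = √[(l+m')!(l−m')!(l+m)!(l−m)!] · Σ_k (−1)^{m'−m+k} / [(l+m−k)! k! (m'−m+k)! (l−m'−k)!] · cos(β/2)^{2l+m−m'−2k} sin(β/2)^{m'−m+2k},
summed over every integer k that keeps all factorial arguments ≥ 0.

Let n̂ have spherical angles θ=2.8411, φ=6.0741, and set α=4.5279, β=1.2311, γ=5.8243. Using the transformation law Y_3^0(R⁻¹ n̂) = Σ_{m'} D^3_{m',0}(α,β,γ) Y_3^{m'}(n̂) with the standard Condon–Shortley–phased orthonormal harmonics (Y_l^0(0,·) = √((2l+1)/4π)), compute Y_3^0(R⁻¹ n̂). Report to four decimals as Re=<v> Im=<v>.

Re=0.2923 Im=0.0000

Need the full column D^3_{m',0} for m'=−3..3 at α=4.5279, β=1.2311, γ=5.8243.
cos(β/2)=0.816456, sin(β/2)=0.577408
d^3_{-3,0}: single k=3 term ⇒ +0.468555;  D = +0.246291+0.398604i
d^3_{-2,0}: k∈[2..3] ⇒ +0.811441 -0.405841 = +0.405599;  D = -0.378301+0.146284i
d^3_{-1,0}: k∈[1..3] ⇒ +0.725667 -1.088824 +0.181525 = -0.181633;  D = +0.033320+0.178551i
d^3_{0,0}: k∈[0..3] ⇒ +0.296208 -1.333333 +0.666865 -0.037059 = -0.407319;  D = -0.407319+0.000000i
d^3_{1,0}: k∈[0..2] ⇒ -0.725667 +1.088824 -0.181525 = +0.181633;  D = -0.033320+0.178551i
d^3_{2,0}: k∈[0..1] ⇒ +0.811441 -0.405841 = +0.405599;  D = -0.378301-0.146284i
d^3_{3,0}: single k=0 term ⇒ -0.468555;  D = -0.246291+0.398604i
Y_3^{m'}(θ=2.8411,φ=6.0741) and Σ D·Y over m':
  (+0.2463+0.3986i)·(+0.0088+0.0064i)  (-0.3783+0.1463i)·(-0.0782-0.0347i)  (+0.0333+0.1786i)·(+0.3333+0.0707i)  (-0.4073+0.0000i)·(-0.5568+0.0000i)  (-0.0333+0.1786i)·(-0.3333+0.0707i)  (-0.3783-0.1463i)·(-0.0782+0.0347i)  (-0.2463+0.3986i)·(-0.0088+0.0064i)
Y_3^0(R⁻¹ n̂) = +0.292282-0.000000i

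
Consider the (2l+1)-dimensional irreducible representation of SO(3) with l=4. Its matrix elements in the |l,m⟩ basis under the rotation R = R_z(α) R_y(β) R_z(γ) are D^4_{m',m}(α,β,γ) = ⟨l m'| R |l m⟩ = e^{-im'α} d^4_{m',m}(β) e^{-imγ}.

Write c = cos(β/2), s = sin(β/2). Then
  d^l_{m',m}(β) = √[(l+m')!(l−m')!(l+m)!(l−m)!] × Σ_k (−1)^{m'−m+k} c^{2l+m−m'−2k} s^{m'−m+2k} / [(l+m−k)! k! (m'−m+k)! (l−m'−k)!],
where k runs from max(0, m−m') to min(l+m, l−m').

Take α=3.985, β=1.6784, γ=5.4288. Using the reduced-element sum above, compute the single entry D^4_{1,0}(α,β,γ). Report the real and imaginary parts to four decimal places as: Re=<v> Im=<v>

Split into d^4_{1,0}(β=1.6784) × two z-phases.
With c≡cos(β/2)=0.668058 and s≡sin(β/2)=0.744109, N=[120·6·24·24]^{1/2}=643.987578
k: max(0,(0)−(1))=0 … min(4+(0),4−(1))=3
  k=0: (−1)^1·643.9876/(144)·0.6681^7·0.7441^1 = -0.197630
  k=1: (−1)^2·643.9876/(24)·0.6681^5·0.7441^3 = +1.471119
  k=2: (−1)^3·643.9876/(24)·0.6681^3·0.7441^5 = -1.825122
  k=3: (−1)^4·643.9876/(144)·0.6681^1·0.7441^7 = +0.377385
d^4_{1,0}(1.6784) = -0.197630 +1.471119 -1.825122 +0.377385 = -0.174248
Phases: e^{-i·(1)·3.985}=-0.664922+0.746913i, e^{-i·(0)·5.4288}=+1.000000+0.000000i ⇒ D=+0.115861-0.130148i

Re=0.1159 Im=-0.1301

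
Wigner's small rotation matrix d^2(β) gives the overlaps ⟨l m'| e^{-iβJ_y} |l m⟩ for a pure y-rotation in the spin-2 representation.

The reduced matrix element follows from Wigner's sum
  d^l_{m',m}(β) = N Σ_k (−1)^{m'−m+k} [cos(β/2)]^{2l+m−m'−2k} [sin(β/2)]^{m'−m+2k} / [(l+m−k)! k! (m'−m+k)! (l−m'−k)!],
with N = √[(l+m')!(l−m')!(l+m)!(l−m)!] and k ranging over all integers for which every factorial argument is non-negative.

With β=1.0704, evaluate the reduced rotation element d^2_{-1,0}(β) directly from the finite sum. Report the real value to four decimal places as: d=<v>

d^2_{-1,0}(β=1.0704) via Wigner's sum:
Half-angle: c=0.860167, s=0.510013. N=√(1·6·2·2)=4.898979
Admissible k: 1..2 (factorial args all ≥0)
  k=1: (−1)^0·4.8990/(2)·0.8602^3·0.5100^1 = +0.795069
  k=2: (−1)^1·4.8990/(2)·0.8602^1·0.5100^3 = -0.279513
d^2_{-1,0}(1.0704) = +0.795069 -0.279513 = +0.515556

d=0.5156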